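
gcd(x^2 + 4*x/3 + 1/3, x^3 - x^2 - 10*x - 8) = x + 1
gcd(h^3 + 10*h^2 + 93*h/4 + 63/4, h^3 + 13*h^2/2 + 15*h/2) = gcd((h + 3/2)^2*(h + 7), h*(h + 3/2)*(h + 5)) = h + 3/2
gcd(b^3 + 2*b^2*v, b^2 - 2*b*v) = b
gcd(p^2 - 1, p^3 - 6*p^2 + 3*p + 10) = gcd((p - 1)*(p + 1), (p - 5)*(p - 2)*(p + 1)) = p + 1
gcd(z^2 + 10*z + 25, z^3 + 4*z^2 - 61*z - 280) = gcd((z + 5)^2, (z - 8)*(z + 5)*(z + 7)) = z + 5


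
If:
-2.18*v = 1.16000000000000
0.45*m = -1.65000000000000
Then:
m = -3.67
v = -0.53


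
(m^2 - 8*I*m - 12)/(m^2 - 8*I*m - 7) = (-m^2 + 8*I*m + 12)/(-m^2 + 8*I*m + 7)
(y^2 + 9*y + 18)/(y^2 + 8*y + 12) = (y + 3)/(y + 2)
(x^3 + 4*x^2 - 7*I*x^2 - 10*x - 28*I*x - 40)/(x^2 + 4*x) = x - 7*I - 10/x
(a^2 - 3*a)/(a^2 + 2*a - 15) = a/(a + 5)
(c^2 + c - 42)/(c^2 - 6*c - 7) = (-c^2 - c + 42)/(-c^2 + 6*c + 7)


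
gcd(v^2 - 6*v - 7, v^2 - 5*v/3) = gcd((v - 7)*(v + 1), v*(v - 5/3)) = 1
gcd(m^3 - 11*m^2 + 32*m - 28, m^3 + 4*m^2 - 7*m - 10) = m - 2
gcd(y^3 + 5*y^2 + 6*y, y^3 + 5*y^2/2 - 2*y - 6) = y + 2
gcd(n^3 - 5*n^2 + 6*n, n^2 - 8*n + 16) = 1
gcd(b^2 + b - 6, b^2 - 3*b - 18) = b + 3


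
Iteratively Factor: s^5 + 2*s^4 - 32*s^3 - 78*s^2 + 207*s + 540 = (s - 5)*(s^4 + 7*s^3 + 3*s^2 - 63*s - 108) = (s - 5)*(s + 3)*(s^3 + 4*s^2 - 9*s - 36) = (s - 5)*(s + 3)^2*(s^2 + s - 12) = (s - 5)*(s + 3)^2*(s + 4)*(s - 3)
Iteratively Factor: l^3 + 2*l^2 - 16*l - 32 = (l + 2)*(l^2 - 16) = (l - 4)*(l + 2)*(l + 4)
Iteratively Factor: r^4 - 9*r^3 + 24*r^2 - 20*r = (r)*(r^3 - 9*r^2 + 24*r - 20) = r*(r - 2)*(r^2 - 7*r + 10) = r*(r - 5)*(r - 2)*(r - 2)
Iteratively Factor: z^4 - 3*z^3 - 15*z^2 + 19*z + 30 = (z - 2)*(z^3 - z^2 - 17*z - 15) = (z - 2)*(z + 3)*(z^2 - 4*z - 5) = (z - 2)*(z + 1)*(z + 3)*(z - 5)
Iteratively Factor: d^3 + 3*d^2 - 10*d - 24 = (d + 4)*(d^2 - d - 6) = (d + 2)*(d + 4)*(d - 3)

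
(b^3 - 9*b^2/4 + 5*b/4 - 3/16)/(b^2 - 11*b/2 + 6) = (8*b^2 - 6*b + 1)/(8*(b - 4))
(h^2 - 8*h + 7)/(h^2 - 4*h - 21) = (h - 1)/(h + 3)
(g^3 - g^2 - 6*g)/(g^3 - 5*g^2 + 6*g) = (g + 2)/(g - 2)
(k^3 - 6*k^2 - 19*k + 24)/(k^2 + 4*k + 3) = (k^2 - 9*k + 8)/(k + 1)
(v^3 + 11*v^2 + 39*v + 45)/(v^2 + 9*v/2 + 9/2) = 2*(v^2 + 8*v + 15)/(2*v + 3)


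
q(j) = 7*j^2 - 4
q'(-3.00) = -42.00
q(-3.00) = 59.00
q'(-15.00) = -210.00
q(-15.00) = 1571.00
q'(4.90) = 68.60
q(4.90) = 164.07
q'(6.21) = 86.94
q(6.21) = 265.95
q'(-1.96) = -27.44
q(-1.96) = 22.89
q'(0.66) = 9.24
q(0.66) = -0.95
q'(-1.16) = -16.24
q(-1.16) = 5.42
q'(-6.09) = -85.26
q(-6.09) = 255.62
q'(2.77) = 38.78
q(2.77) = 49.71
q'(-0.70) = -9.80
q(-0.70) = -0.57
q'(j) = 14*j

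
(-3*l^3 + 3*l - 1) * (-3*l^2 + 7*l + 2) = 9*l^5 - 21*l^4 - 15*l^3 + 24*l^2 - l - 2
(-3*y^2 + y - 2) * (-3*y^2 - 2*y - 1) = 9*y^4 + 3*y^3 + 7*y^2 + 3*y + 2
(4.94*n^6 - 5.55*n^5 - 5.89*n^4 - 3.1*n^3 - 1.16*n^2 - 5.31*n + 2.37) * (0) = 0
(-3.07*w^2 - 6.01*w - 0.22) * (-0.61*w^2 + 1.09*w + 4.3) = 1.8727*w^4 + 0.319799999999999*w^3 - 19.6177*w^2 - 26.0828*w - 0.946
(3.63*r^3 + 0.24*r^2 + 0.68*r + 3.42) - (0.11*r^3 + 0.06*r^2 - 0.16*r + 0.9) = 3.52*r^3 + 0.18*r^2 + 0.84*r + 2.52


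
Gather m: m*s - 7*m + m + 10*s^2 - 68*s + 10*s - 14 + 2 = m*(s - 6) + 10*s^2 - 58*s - 12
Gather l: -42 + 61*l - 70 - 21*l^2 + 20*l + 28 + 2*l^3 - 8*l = 2*l^3 - 21*l^2 + 73*l - 84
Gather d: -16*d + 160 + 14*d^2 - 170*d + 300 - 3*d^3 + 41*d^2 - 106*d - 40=-3*d^3 + 55*d^2 - 292*d + 420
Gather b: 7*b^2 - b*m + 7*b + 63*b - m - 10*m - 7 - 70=7*b^2 + b*(70 - m) - 11*m - 77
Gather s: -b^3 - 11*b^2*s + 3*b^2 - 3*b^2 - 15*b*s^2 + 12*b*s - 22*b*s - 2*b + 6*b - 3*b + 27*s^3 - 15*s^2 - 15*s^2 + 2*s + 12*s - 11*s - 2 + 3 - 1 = -b^3 + b + 27*s^3 + s^2*(-15*b - 30) + s*(-11*b^2 - 10*b + 3)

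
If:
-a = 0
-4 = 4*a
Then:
No Solution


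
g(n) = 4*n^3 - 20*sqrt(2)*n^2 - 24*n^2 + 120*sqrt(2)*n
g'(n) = 12*n^2 - 40*sqrt(2)*n - 48*n + 120*sqrt(2)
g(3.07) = 143.96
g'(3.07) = -38.22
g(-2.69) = -912.70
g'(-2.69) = 537.83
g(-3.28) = -1260.28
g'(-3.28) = 641.79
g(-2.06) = -606.43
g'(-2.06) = 436.04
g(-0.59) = -119.15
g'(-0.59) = 235.58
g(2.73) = 155.01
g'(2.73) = -26.33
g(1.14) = 131.44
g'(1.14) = 66.09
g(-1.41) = -354.44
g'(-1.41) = 341.00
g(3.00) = 146.56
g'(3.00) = -36.00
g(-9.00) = -8678.38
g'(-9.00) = 2082.82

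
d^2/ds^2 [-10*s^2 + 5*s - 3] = -20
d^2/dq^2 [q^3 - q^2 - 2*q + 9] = 6*q - 2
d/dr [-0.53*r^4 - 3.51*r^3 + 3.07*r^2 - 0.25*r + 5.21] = -2.12*r^3 - 10.53*r^2 + 6.14*r - 0.25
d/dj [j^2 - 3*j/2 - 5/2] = 2*j - 3/2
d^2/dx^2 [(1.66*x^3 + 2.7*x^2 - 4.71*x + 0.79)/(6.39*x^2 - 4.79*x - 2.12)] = (-1.13686837721616e-13*x^5 + 5.6843418860808e-14*x^4 - 98.2048539999998*x^3 + 514.144122*x^2 - 483.150738*x + 177.583598)/(260.917119*x^6 - 586.757277*x^5 + 180.146241*x^4 + 279.432793*x^3 - 59.766828*x^2 - 64.584528*x - 9.528128)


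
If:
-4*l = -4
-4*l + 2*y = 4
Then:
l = 1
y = 4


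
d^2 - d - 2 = (d - 2)*(d + 1)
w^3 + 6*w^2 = w^2*(w + 6)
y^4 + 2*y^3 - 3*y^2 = y^2*(y - 1)*(y + 3)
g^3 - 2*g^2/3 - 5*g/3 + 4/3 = (g - 1)^2*(g + 4/3)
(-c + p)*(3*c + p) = -3*c^2 + 2*c*p + p^2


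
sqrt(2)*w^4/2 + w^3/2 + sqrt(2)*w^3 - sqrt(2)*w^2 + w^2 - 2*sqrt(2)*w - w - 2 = (w - sqrt(2))*(w + sqrt(2)/2)*(w + sqrt(2))*(sqrt(2)*w/2 + sqrt(2))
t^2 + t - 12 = (t - 3)*(t + 4)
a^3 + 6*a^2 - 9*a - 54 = (a - 3)*(a + 3)*(a + 6)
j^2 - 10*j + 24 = (j - 6)*(j - 4)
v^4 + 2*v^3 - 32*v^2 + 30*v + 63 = (v - 3)^2*(v + 1)*(v + 7)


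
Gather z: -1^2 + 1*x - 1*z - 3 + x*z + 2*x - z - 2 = 3*x + z*(x - 2) - 6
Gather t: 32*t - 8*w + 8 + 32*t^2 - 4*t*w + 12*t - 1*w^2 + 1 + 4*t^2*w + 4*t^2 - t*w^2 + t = t^2*(4*w + 36) + t*(-w^2 - 4*w + 45) - w^2 - 8*w + 9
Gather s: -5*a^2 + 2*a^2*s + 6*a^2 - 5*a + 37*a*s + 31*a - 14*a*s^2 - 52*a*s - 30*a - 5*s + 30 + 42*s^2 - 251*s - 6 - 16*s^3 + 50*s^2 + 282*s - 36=a^2 - 4*a - 16*s^3 + s^2*(92 - 14*a) + s*(2*a^2 - 15*a + 26) - 12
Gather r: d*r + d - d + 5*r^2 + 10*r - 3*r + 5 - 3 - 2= 5*r^2 + r*(d + 7)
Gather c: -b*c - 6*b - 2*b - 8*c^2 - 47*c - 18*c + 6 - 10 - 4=-8*b - 8*c^2 + c*(-b - 65) - 8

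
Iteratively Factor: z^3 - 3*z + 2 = (z - 1)*(z^2 + z - 2) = (z - 1)*(z + 2)*(z - 1)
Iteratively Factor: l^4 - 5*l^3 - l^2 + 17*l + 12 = (l + 1)*(l^3 - 6*l^2 + 5*l + 12) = (l - 4)*(l + 1)*(l^2 - 2*l - 3) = (l - 4)*(l + 1)^2*(l - 3)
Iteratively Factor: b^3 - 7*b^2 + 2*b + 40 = (b - 4)*(b^2 - 3*b - 10) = (b - 4)*(b + 2)*(b - 5)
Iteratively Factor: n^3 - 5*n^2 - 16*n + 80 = (n + 4)*(n^2 - 9*n + 20) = (n - 4)*(n + 4)*(n - 5)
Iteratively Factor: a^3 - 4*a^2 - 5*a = (a + 1)*(a^2 - 5*a) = (a - 5)*(a + 1)*(a)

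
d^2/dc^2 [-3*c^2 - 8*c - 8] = -6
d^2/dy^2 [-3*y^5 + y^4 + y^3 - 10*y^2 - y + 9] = -60*y^3 + 12*y^2 + 6*y - 20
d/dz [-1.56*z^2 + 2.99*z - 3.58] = 2.99 - 3.12*z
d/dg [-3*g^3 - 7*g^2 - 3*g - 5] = -9*g^2 - 14*g - 3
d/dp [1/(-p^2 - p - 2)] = (2*p + 1)/(p^2 + p + 2)^2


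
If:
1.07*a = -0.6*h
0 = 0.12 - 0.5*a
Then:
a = 0.24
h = -0.43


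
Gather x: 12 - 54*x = 12 - 54*x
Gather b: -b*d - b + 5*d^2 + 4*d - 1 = b*(-d - 1) + 5*d^2 + 4*d - 1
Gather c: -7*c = -7*c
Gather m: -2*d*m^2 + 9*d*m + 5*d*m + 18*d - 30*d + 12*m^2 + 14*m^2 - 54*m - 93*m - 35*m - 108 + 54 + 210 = -12*d + m^2*(26 - 2*d) + m*(14*d - 182) + 156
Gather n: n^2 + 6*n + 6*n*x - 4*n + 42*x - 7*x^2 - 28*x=n^2 + n*(6*x + 2) - 7*x^2 + 14*x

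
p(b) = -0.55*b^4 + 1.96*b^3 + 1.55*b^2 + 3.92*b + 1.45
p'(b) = -2.2*b^3 + 5.88*b^2 + 3.1*b + 3.92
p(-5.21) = -659.33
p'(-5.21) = 458.50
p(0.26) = 2.61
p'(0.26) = 5.08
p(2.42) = 28.93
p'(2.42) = 14.68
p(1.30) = 11.90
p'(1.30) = 13.05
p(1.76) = 18.56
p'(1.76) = 15.60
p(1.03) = 8.65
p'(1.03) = 10.95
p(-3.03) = -97.08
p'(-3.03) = 109.71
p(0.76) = 6.00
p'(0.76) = 8.71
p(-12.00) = -14614.07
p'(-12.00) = 4615.04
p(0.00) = 1.45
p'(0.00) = 3.92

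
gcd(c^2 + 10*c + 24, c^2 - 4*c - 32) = c + 4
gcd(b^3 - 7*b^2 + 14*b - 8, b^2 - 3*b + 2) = b^2 - 3*b + 2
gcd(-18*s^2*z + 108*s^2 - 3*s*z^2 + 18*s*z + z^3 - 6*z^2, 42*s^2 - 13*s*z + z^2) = -6*s + z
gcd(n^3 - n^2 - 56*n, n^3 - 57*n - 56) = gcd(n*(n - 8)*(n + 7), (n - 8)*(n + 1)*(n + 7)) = n^2 - n - 56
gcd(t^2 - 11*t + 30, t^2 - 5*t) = t - 5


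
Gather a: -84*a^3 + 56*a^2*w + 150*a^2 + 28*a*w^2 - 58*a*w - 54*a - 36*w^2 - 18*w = -84*a^3 + a^2*(56*w + 150) + a*(28*w^2 - 58*w - 54) - 36*w^2 - 18*w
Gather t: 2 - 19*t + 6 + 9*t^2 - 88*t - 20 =9*t^2 - 107*t - 12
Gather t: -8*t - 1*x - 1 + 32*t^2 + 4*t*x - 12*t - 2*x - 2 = 32*t^2 + t*(4*x - 20) - 3*x - 3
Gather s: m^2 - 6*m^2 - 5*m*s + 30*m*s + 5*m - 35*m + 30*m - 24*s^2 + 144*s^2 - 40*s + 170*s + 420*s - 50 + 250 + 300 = -5*m^2 + 120*s^2 + s*(25*m + 550) + 500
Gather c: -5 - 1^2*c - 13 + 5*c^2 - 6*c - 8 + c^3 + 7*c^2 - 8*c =c^3 + 12*c^2 - 15*c - 26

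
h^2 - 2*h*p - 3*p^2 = (h - 3*p)*(h + p)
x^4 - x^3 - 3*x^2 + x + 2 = (x - 2)*(x - 1)*(x + 1)^2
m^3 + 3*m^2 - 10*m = m*(m - 2)*(m + 5)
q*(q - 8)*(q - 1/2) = q^3 - 17*q^2/2 + 4*q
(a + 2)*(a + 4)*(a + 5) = a^3 + 11*a^2 + 38*a + 40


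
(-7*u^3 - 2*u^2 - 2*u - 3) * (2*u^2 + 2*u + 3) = -14*u^5 - 18*u^4 - 29*u^3 - 16*u^2 - 12*u - 9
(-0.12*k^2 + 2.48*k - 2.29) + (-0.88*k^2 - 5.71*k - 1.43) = -1.0*k^2 - 3.23*k - 3.72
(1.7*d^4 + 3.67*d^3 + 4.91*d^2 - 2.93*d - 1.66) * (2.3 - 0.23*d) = -0.391*d^5 + 3.0659*d^4 + 7.3117*d^3 + 11.9669*d^2 - 6.3572*d - 3.818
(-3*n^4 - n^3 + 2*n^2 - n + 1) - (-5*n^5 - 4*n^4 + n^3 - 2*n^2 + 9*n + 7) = 5*n^5 + n^4 - 2*n^3 + 4*n^2 - 10*n - 6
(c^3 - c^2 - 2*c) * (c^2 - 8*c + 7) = c^5 - 9*c^4 + 13*c^3 + 9*c^2 - 14*c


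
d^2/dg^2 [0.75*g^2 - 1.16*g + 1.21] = 1.50000000000000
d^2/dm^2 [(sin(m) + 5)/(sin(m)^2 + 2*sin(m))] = (-sin(m)^2 - 18*sin(m) - 28 + 10/sin(m) + 60/sin(m)^2 + 40/sin(m)^3)/(sin(m) + 2)^3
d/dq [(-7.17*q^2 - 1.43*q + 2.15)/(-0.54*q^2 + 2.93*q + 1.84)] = (-21.7803*q^2 - 24.0636*q - 8.9307)/(0.2916*q^4 - 3.1644*q^3 + 6.5977*q^2 + 10.7824*q + 3.3856)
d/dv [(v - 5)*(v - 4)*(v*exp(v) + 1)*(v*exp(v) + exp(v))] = (2*v^4*exp(v) - 12*v^3*exp(v) + v^3 - 2*v^2*exp(v) - 5*v^2 + 62*v*exp(v) - 5*v + 20*exp(v) + 31)*exp(v)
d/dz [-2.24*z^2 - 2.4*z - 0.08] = -4.48*z - 2.4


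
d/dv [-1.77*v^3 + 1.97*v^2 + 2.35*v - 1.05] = -5.31*v^2 + 3.94*v + 2.35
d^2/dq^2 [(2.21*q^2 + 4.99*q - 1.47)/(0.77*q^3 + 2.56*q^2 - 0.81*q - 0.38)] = (2.620618*q^6 + 17.751426*q^5 + 56.829234*q^4 + 43.485186*q^3 - 21.881502*q^2 + 44.834052*q - 7.222562)/(0.456533*q^9 + 4.553472*q^8 + 13.698069*q^7 + 6.521278*q^6 - 18.903993*q^5 - 1.01022*q^4 + 4.529931*q^3 + 0.361038*q^2 - 0.350892*q - 0.054872)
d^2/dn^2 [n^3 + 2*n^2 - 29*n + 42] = 6*n + 4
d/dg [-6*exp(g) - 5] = -6*exp(g)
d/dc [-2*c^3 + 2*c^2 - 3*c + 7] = -6*c^2 + 4*c - 3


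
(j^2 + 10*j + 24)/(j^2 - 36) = (j + 4)/(j - 6)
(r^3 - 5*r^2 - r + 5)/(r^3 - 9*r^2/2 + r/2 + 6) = 2*(r^2 - 6*r + 5)/(2*r^2 - 11*r + 12)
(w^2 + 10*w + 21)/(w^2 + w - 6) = (w + 7)/(w - 2)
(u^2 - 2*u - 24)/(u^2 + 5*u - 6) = (u^2 - 2*u - 24)/(u^2 + 5*u - 6)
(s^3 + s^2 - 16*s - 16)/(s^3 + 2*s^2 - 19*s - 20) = (s + 4)/(s + 5)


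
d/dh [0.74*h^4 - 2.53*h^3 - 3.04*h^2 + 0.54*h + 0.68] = 2.96*h^3 - 7.59*h^2 - 6.08*h + 0.54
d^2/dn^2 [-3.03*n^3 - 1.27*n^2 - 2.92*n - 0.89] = -18.18*n - 2.54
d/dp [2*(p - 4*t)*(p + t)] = 4*p - 6*t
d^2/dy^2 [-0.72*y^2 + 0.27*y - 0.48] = -1.44000000000000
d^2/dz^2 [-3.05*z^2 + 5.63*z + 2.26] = -6.10000000000000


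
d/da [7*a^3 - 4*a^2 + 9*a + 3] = 21*a^2 - 8*a + 9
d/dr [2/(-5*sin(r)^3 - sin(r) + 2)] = 2*(15*sin(r)^2 + 1)*cos(r)/(5*sin(r)^3 + sin(r) - 2)^2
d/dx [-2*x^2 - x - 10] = -4*x - 1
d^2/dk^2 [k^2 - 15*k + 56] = 2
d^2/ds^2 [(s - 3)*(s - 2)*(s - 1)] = 6*s - 12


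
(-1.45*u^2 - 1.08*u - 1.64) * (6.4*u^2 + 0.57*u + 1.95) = -9.28*u^4 - 7.7385*u^3 - 13.9391*u^2 - 3.0408*u - 3.198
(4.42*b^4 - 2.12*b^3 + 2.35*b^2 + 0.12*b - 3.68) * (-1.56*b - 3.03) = -6.8952*b^5 - 10.0854*b^4 + 2.7576*b^3 - 7.3077*b^2 + 5.3772*b + 11.1504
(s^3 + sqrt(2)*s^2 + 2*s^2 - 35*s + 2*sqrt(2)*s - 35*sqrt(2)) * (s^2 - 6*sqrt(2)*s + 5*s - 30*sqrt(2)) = s^5 - 5*sqrt(2)*s^4 + 7*s^4 - 35*sqrt(2)*s^3 - 37*s^3 - 259*s^2 + 125*sqrt(2)*s^2 + 300*s + 875*sqrt(2)*s + 2100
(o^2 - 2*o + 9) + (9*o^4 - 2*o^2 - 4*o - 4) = 9*o^4 - o^2 - 6*o + 5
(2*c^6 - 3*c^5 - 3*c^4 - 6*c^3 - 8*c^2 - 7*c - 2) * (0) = 0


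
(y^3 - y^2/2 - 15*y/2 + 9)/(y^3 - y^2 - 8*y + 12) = (y - 3/2)/(y - 2)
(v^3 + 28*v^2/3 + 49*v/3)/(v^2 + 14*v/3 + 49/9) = 3*v*(v + 7)/(3*v + 7)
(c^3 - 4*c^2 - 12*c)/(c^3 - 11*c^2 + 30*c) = (c + 2)/(c - 5)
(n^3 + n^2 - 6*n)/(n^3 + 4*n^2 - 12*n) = (n + 3)/(n + 6)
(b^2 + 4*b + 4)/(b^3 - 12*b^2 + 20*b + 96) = (b + 2)/(b^2 - 14*b + 48)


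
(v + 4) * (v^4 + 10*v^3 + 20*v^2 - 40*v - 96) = v^5 + 14*v^4 + 60*v^3 + 40*v^2 - 256*v - 384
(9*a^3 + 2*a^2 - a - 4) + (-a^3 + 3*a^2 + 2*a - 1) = 8*a^3 + 5*a^2 + a - 5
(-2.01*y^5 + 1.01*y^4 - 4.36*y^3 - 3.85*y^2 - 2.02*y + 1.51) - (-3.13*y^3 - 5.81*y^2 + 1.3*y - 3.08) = -2.01*y^5 + 1.01*y^4 - 1.23*y^3 + 1.96*y^2 - 3.32*y + 4.59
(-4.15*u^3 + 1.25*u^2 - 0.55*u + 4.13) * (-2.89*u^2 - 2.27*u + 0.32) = 11.9935*u^5 + 5.808*u^4 - 2.576*u^3 - 10.2872*u^2 - 9.5511*u + 1.3216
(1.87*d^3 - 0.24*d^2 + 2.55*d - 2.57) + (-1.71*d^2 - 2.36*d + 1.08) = 1.87*d^3 - 1.95*d^2 + 0.19*d - 1.49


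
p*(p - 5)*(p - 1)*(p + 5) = p^4 - p^3 - 25*p^2 + 25*p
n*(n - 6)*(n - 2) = n^3 - 8*n^2 + 12*n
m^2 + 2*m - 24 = (m - 4)*(m + 6)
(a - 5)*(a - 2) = a^2 - 7*a + 10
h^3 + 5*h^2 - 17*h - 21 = (h - 3)*(h + 1)*(h + 7)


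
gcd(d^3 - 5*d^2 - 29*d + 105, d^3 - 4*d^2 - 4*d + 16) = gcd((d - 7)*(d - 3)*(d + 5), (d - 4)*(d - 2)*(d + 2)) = 1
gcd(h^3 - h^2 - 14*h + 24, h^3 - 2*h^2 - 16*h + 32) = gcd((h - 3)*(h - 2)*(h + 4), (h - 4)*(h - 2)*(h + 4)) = h^2 + 2*h - 8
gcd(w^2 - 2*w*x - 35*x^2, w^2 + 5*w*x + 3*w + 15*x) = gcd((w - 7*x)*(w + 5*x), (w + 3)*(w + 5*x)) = w + 5*x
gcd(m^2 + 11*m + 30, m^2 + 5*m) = m + 5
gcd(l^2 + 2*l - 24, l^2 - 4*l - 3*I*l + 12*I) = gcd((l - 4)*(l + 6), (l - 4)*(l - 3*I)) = l - 4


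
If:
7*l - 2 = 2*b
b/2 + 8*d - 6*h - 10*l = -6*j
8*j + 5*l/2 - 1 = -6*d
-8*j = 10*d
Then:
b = 7*l/2 - 1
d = 5*l/8 - 1/4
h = -127*l/96 - 5/48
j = 5/16 - 25*l/32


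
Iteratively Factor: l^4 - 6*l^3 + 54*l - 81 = (l - 3)*(l^3 - 3*l^2 - 9*l + 27) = (l - 3)^2*(l^2 - 9) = (l - 3)^3*(l + 3)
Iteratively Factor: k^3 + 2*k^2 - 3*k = (k + 3)*(k^2 - k) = k*(k + 3)*(k - 1)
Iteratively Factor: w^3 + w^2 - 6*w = (w - 2)*(w^2 + 3*w) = w*(w - 2)*(w + 3)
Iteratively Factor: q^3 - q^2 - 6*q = (q)*(q^2 - q - 6) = q*(q - 3)*(q + 2)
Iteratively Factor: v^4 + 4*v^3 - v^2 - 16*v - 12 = (v + 1)*(v^3 + 3*v^2 - 4*v - 12) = (v - 2)*(v + 1)*(v^2 + 5*v + 6) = (v - 2)*(v + 1)*(v + 3)*(v + 2)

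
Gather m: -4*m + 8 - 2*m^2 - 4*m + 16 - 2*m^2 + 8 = -4*m^2 - 8*m + 32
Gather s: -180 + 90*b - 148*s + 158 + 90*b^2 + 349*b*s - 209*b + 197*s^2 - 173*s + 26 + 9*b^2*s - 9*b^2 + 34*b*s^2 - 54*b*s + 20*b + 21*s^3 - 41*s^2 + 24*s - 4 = 81*b^2 - 99*b + 21*s^3 + s^2*(34*b + 156) + s*(9*b^2 + 295*b - 297)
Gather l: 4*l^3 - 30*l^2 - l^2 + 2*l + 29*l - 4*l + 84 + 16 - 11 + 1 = 4*l^3 - 31*l^2 + 27*l + 90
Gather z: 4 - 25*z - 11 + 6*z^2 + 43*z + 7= 6*z^2 + 18*z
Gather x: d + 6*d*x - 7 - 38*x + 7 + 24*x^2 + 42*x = d + 24*x^2 + x*(6*d + 4)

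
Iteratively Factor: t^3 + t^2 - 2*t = (t + 2)*(t^2 - t) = (t - 1)*(t + 2)*(t)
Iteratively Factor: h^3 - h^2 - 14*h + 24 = (h - 2)*(h^2 + h - 12) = (h - 3)*(h - 2)*(h + 4)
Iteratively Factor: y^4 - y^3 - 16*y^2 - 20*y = (y + 2)*(y^3 - 3*y^2 - 10*y) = (y - 5)*(y + 2)*(y^2 + 2*y) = (y - 5)*(y + 2)^2*(y)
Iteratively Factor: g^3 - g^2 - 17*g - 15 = (g - 5)*(g^2 + 4*g + 3) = (g - 5)*(g + 3)*(g + 1)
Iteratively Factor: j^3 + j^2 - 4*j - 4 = (j + 1)*(j^2 - 4) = (j - 2)*(j + 1)*(j + 2)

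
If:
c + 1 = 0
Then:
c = -1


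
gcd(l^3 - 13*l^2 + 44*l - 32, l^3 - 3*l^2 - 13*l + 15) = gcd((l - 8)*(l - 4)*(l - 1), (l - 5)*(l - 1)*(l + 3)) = l - 1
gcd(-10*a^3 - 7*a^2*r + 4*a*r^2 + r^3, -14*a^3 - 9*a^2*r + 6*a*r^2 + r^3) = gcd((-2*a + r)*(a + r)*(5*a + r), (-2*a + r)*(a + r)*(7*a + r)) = -2*a^2 - a*r + r^2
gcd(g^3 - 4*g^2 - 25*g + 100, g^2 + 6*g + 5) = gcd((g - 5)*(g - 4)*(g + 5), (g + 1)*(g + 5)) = g + 5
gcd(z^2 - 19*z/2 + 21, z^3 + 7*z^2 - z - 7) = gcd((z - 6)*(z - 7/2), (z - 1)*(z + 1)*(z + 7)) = 1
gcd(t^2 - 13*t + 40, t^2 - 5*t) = t - 5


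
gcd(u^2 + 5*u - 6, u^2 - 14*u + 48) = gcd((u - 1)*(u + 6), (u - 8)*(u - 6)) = 1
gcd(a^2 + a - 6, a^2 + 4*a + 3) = a + 3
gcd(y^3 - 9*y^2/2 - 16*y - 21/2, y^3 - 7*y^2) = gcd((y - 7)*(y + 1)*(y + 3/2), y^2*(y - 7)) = y - 7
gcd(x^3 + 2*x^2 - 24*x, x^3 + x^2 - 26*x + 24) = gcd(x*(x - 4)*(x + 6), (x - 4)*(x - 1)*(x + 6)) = x^2 + 2*x - 24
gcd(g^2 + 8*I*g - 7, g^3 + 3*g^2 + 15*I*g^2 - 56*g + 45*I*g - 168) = g + 7*I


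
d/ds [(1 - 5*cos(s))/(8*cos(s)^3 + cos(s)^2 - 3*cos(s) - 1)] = (-13*sin(s) - 76*sin(2*s) + 19*sin(3*s) - 40*sin(4*s))/(-6*cos(s) - cos(2*s) - 4*cos(3*s) + 1)^2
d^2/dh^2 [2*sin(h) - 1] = -2*sin(h)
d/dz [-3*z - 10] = -3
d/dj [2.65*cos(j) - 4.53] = -2.65*sin(j)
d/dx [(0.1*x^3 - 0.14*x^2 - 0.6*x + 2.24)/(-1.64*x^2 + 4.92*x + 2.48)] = (-0.164*x^4 + 0.984*x^3 - 0.9288*x^2 + 6.6528*x - 12.5088)/(2.6896*x^4 - 16.1376*x^3 + 16.072*x^2 + 24.4032*x + 6.1504)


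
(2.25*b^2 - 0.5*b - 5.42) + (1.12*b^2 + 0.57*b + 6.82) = 3.37*b^2 + 0.07*b + 1.4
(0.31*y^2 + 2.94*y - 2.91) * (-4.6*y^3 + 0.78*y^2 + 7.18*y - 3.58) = -1.426*y^5 - 13.2822*y^4 + 17.905*y^3 + 17.7296*y^2 - 31.419*y + 10.4178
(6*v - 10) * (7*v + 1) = 42*v^2 - 64*v - 10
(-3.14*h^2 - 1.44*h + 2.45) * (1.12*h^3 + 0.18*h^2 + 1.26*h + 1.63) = -3.5168*h^5 - 2.178*h^4 - 1.4716*h^3 - 6.4916*h^2 + 0.7398*h + 3.9935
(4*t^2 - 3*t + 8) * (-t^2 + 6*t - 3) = -4*t^4 + 27*t^3 - 38*t^2 + 57*t - 24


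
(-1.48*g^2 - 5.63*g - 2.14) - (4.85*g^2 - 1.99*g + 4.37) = -6.33*g^2 - 3.64*g - 6.51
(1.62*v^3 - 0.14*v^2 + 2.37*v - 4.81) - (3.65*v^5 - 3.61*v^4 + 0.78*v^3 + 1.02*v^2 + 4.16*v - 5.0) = -3.65*v^5 + 3.61*v^4 + 0.84*v^3 - 1.16*v^2 - 1.79*v + 0.19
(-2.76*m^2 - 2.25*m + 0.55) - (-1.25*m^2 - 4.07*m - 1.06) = -1.51*m^2 + 1.82*m + 1.61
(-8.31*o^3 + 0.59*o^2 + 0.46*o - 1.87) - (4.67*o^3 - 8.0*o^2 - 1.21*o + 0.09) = -12.98*o^3 + 8.59*o^2 + 1.67*o - 1.96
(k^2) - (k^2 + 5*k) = -5*k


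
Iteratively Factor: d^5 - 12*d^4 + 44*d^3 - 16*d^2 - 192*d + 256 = (d - 4)*(d^4 - 8*d^3 + 12*d^2 + 32*d - 64) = (d - 4)^2*(d^3 - 4*d^2 - 4*d + 16) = (d - 4)^3*(d^2 - 4) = (d - 4)^3*(d - 2)*(d + 2)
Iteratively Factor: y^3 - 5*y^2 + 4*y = (y)*(y^2 - 5*y + 4) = y*(y - 1)*(y - 4)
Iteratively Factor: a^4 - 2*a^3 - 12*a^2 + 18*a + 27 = (a - 3)*(a^3 + a^2 - 9*a - 9) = (a - 3)*(a + 1)*(a^2 - 9) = (a - 3)^2*(a + 1)*(a + 3)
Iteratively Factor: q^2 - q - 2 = (q + 1)*(q - 2)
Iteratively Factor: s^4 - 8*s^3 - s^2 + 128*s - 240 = (s + 4)*(s^3 - 12*s^2 + 47*s - 60) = (s - 5)*(s + 4)*(s^2 - 7*s + 12) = (s - 5)*(s - 3)*(s + 4)*(s - 4)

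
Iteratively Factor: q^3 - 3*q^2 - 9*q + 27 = (q + 3)*(q^2 - 6*q + 9) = (q - 3)*(q + 3)*(q - 3)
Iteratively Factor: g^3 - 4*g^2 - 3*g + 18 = (g + 2)*(g^2 - 6*g + 9) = (g - 3)*(g + 2)*(g - 3)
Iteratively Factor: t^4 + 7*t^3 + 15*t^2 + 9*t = (t)*(t^3 + 7*t^2 + 15*t + 9) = t*(t + 3)*(t^2 + 4*t + 3) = t*(t + 3)^2*(t + 1)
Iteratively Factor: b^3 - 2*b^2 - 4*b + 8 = (b - 2)*(b^2 - 4) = (b - 2)^2*(b + 2)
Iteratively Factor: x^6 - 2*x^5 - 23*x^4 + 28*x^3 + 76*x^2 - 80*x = (x + 4)*(x^5 - 6*x^4 + x^3 + 24*x^2 - 20*x) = x*(x + 4)*(x^4 - 6*x^3 + x^2 + 24*x - 20) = x*(x - 2)*(x + 4)*(x^3 - 4*x^2 - 7*x + 10) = x*(x - 5)*(x - 2)*(x + 4)*(x^2 + x - 2) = x*(x - 5)*(x - 2)*(x - 1)*(x + 4)*(x + 2)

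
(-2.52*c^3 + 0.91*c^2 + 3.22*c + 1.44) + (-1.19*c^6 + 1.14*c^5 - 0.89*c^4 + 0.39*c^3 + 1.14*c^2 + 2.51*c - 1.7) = -1.19*c^6 + 1.14*c^5 - 0.89*c^4 - 2.13*c^3 + 2.05*c^2 + 5.73*c - 0.26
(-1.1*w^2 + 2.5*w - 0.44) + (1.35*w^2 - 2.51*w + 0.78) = 0.25*w^2 - 0.00999999999999979*w + 0.34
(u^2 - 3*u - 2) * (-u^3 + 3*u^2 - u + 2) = -u^5 + 6*u^4 - 8*u^3 - u^2 - 4*u - 4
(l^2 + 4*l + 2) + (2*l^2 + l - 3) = 3*l^2 + 5*l - 1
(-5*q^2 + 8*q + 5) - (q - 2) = -5*q^2 + 7*q + 7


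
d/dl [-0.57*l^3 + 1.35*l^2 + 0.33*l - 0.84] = -1.71*l^2 + 2.7*l + 0.33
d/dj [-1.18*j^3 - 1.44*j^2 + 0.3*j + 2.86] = -3.54*j^2 - 2.88*j + 0.3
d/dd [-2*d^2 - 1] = -4*d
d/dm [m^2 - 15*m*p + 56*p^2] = 2*m - 15*p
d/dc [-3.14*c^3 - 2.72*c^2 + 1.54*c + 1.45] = -9.42*c^2 - 5.44*c + 1.54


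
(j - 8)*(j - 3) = j^2 - 11*j + 24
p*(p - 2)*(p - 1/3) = p^3 - 7*p^2/3 + 2*p/3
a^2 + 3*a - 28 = (a - 4)*(a + 7)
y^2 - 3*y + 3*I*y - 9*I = (y - 3)*(y + 3*I)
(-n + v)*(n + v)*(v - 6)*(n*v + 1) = -n^3*v^2 + 6*n^3*v - n^2*v + 6*n^2 + n*v^4 - 6*n*v^3 + v^3 - 6*v^2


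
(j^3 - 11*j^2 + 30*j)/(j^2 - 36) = j*(j - 5)/(j + 6)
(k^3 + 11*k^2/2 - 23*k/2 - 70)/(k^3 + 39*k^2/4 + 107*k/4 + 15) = 2*(2*k - 7)/(4*k + 3)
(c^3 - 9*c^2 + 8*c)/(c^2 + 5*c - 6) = c*(c - 8)/(c + 6)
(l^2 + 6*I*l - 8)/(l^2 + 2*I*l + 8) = (l + 2*I)/(l - 2*I)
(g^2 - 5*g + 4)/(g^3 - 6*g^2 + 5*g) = (g - 4)/(g*(g - 5))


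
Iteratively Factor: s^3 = (s)*(s^2) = s^2*(s)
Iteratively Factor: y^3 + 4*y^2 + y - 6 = (y - 1)*(y^2 + 5*y + 6) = (y - 1)*(y + 3)*(y + 2)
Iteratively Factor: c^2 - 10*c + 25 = (c - 5)*(c - 5)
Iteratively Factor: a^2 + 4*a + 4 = (a + 2)*(a + 2)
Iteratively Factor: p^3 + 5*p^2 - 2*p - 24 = (p - 2)*(p^2 + 7*p + 12) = (p - 2)*(p + 4)*(p + 3)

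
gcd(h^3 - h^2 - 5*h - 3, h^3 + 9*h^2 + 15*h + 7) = h^2 + 2*h + 1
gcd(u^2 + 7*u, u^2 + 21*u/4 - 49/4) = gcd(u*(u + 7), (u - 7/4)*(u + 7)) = u + 7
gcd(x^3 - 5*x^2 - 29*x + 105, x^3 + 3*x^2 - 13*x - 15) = x^2 + 2*x - 15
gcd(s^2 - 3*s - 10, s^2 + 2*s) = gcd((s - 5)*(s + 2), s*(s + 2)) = s + 2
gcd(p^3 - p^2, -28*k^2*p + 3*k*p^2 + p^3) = p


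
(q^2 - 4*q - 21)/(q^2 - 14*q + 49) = (q + 3)/(q - 7)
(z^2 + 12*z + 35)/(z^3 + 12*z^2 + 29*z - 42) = (z + 5)/(z^2 + 5*z - 6)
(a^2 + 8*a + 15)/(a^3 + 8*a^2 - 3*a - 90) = (a + 3)/(a^2 + 3*a - 18)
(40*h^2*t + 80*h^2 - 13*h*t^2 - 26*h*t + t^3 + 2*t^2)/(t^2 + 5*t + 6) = (40*h^2 - 13*h*t + t^2)/(t + 3)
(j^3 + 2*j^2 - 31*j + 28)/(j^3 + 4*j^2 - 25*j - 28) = (j - 1)/(j + 1)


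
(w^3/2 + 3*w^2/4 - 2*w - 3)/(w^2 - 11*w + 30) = (2*w^3 + 3*w^2 - 8*w - 12)/(4*(w^2 - 11*w + 30))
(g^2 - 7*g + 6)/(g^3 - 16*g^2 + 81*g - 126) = (g - 1)/(g^2 - 10*g + 21)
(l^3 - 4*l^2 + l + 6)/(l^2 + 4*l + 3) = (l^2 - 5*l + 6)/(l + 3)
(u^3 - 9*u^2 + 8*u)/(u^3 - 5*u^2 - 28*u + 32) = u/(u + 4)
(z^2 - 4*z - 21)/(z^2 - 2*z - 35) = (z + 3)/(z + 5)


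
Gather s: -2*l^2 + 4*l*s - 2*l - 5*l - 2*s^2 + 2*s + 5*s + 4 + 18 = -2*l^2 - 7*l - 2*s^2 + s*(4*l + 7) + 22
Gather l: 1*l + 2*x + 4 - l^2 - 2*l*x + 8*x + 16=-l^2 + l*(1 - 2*x) + 10*x + 20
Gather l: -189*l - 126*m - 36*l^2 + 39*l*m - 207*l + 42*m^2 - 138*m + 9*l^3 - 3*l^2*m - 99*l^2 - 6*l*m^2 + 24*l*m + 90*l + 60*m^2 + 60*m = 9*l^3 + l^2*(-3*m - 135) + l*(-6*m^2 + 63*m - 306) + 102*m^2 - 204*m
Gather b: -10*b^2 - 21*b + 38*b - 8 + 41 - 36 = -10*b^2 + 17*b - 3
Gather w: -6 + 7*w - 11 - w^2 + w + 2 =-w^2 + 8*w - 15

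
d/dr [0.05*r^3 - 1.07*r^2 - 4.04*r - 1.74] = 0.15*r^2 - 2.14*r - 4.04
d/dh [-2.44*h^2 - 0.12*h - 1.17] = -4.88*h - 0.12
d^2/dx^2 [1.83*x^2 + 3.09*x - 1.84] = 3.66000000000000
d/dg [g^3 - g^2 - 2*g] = 3*g^2 - 2*g - 2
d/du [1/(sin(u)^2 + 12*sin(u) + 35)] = -2*(sin(u) + 6)*cos(u)/(sin(u)^2 + 12*sin(u) + 35)^2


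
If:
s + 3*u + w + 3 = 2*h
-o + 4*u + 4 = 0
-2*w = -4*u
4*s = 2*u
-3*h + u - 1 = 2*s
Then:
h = -1/3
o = 4/3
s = -1/3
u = -2/3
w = -4/3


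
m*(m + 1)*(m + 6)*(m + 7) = m^4 + 14*m^3 + 55*m^2 + 42*m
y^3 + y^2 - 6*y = y*(y - 2)*(y + 3)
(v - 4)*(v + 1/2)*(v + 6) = v^3 + 5*v^2/2 - 23*v - 12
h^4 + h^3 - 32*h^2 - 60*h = h*(h - 6)*(h + 2)*(h + 5)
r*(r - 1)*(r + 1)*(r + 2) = r^4 + 2*r^3 - r^2 - 2*r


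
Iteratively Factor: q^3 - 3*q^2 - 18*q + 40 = (q - 2)*(q^2 - q - 20) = (q - 2)*(q + 4)*(q - 5)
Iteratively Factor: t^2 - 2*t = (t - 2)*(t)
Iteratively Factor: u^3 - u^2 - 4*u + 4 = (u - 1)*(u^2 - 4) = (u - 1)*(u + 2)*(u - 2)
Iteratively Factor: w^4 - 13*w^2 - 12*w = (w + 1)*(w^3 - w^2 - 12*w) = (w + 1)*(w + 3)*(w^2 - 4*w) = (w - 4)*(w + 1)*(w + 3)*(w)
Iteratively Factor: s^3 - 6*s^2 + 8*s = (s)*(s^2 - 6*s + 8) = s*(s - 2)*(s - 4)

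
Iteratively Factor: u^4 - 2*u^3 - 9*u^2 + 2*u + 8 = (u - 1)*(u^3 - u^2 - 10*u - 8) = (u - 4)*(u - 1)*(u^2 + 3*u + 2) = (u - 4)*(u - 1)*(u + 1)*(u + 2)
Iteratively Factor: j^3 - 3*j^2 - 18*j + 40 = (j - 5)*(j^2 + 2*j - 8) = (j - 5)*(j + 4)*(j - 2)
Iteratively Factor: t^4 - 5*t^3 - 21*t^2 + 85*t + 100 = (t + 4)*(t^3 - 9*t^2 + 15*t + 25) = (t - 5)*(t + 4)*(t^2 - 4*t - 5) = (t - 5)^2*(t + 4)*(t + 1)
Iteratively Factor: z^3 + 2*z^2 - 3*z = (z + 3)*(z^2 - z) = z*(z + 3)*(z - 1)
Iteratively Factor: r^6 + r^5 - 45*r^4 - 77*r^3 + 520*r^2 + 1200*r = (r - 5)*(r^5 + 6*r^4 - 15*r^3 - 152*r^2 - 240*r) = (r - 5)*(r + 4)*(r^4 + 2*r^3 - 23*r^2 - 60*r) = r*(r - 5)*(r + 4)*(r^3 + 2*r^2 - 23*r - 60) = r*(r - 5)*(r + 3)*(r + 4)*(r^2 - r - 20) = r*(r - 5)*(r + 3)*(r + 4)^2*(r - 5)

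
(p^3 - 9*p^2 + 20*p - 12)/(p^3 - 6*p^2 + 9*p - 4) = (p^2 - 8*p + 12)/(p^2 - 5*p + 4)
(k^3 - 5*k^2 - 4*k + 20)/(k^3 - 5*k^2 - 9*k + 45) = (k^2 - 4)/(k^2 - 9)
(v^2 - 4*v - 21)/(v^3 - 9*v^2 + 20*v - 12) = (v^2 - 4*v - 21)/(v^3 - 9*v^2 + 20*v - 12)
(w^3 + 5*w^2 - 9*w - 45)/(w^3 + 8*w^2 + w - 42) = (w^2 + 2*w - 15)/(w^2 + 5*w - 14)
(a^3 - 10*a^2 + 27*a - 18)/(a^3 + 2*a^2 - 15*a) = (a^2 - 7*a + 6)/(a*(a + 5))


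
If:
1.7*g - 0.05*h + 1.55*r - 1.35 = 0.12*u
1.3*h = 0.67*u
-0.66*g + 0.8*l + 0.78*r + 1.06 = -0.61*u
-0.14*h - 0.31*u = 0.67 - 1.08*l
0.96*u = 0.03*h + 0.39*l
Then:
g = 1.67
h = 0.15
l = 0.73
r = -0.93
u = 0.30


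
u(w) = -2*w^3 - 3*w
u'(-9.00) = -489.00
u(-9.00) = 1485.00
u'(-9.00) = -489.00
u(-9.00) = 1485.00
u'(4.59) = -129.41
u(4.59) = -207.18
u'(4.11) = -104.35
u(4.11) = -151.18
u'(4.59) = -129.41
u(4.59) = -207.18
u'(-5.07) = -157.23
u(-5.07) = 275.86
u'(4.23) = -110.36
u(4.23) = -164.06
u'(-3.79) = -89.18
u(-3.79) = 120.25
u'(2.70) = -46.74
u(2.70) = -47.47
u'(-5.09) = -158.45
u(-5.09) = 279.01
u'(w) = -6*w^2 - 3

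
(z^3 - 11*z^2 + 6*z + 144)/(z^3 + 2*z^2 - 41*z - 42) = (z^2 - 5*z - 24)/(z^2 + 8*z + 7)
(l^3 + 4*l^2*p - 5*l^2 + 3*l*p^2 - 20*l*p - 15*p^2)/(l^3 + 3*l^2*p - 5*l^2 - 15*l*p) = (l + p)/l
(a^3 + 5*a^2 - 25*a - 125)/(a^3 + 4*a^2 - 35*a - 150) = (a - 5)/(a - 6)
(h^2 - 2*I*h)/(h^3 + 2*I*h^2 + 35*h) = (h - 2*I)/(h^2 + 2*I*h + 35)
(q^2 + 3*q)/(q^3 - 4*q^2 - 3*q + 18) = q*(q + 3)/(q^3 - 4*q^2 - 3*q + 18)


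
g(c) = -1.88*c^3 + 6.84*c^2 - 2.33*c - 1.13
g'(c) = -5.64*c^2 + 13.68*c - 2.33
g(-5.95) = 650.90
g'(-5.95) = -283.40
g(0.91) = 1.00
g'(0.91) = 5.45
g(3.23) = -0.65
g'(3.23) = -16.99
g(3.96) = -19.84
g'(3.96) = -36.60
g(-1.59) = 27.42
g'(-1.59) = -38.34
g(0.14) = -1.33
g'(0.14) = -0.53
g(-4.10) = 252.97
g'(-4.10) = -153.23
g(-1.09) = 11.97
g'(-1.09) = -23.94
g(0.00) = -1.13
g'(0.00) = -2.33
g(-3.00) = 118.18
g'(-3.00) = -94.13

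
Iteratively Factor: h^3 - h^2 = (h)*(h^2 - h) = h^2*(h - 1)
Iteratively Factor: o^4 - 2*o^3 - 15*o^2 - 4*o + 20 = (o - 1)*(o^3 - o^2 - 16*o - 20) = (o - 5)*(o - 1)*(o^2 + 4*o + 4) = (o - 5)*(o - 1)*(o + 2)*(o + 2)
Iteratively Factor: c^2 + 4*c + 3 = (c + 3)*(c + 1)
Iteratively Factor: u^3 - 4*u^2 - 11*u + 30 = (u - 2)*(u^2 - 2*u - 15) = (u - 2)*(u + 3)*(u - 5)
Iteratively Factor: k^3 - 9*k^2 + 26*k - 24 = (k - 2)*(k^2 - 7*k + 12) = (k - 3)*(k - 2)*(k - 4)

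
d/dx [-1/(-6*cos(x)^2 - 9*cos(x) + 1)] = 3*(4*cos(x) + 3)*sin(x)/(6*cos(x)^2 + 9*cos(x) - 1)^2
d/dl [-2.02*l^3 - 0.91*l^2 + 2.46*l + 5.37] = -6.06*l^2 - 1.82*l + 2.46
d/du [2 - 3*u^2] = -6*u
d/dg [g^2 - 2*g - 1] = 2*g - 2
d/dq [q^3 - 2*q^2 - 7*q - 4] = 3*q^2 - 4*q - 7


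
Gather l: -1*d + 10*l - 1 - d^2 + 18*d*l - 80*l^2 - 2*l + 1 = -d^2 - d - 80*l^2 + l*(18*d + 8)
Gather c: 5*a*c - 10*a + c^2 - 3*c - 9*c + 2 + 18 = -10*a + c^2 + c*(5*a - 12) + 20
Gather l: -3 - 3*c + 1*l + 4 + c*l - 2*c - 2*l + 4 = -5*c + l*(c - 1) + 5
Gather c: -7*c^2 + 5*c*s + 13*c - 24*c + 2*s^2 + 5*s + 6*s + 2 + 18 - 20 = -7*c^2 + c*(5*s - 11) + 2*s^2 + 11*s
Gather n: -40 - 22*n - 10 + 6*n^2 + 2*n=6*n^2 - 20*n - 50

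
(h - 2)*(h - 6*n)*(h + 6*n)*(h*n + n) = h^4*n - h^3*n - 36*h^2*n^3 - 2*h^2*n + 36*h*n^3 + 72*n^3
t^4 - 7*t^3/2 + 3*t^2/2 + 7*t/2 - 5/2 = (t - 5/2)*(t - 1)^2*(t + 1)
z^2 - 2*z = z*(z - 2)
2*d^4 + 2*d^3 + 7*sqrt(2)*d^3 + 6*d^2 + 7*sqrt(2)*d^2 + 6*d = d*(d + 3*sqrt(2))*(sqrt(2)*d + 1)*(sqrt(2)*d + sqrt(2))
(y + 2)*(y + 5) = y^2 + 7*y + 10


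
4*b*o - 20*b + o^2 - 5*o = (4*b + o)*(o - 5)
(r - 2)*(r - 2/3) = r^2 - 8*r/3 + 4/3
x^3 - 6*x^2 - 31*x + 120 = (x - 8)*(x - 3)*(x + 5)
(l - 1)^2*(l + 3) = l^3 + l^2 - 5*l + 3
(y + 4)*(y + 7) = y^2 + 11*y + 28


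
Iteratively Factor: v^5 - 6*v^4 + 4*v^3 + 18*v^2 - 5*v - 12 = (v + 1)*(v^4 - 7*v^3 + 11*v^2 + 7*v - 12) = (v - 4)*(v + 1)*(v^3 - 3*v^2 - v + 3) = (v - 4)*(v + 1)^2*(v^2 - 4*v + 3) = (v - 4)*(v - 3)*(v + 1)^2*(v - 1)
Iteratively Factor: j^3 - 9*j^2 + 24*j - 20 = (j - 2)*(j^2 - 7*j + 10) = (j - 2)^2*(j - 5)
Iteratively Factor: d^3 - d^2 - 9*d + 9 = (d - 1)*(d^2 - 9) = (d - 1)*(d + 3)*(d - 3)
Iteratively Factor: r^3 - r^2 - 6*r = (r - 3)*(r^2 + 2*r) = r*(r - 3)*(r + 2)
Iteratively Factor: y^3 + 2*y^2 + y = (y)*(y^2 + 2*y + 1) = y*(y + 1)*(y + 1)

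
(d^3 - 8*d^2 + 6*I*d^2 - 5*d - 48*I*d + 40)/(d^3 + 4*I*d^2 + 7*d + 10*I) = (d - 8)/(d - 2*I)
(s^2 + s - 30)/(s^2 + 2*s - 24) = (s - 5)/(s - 4)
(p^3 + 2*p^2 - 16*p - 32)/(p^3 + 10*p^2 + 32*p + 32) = (p - 4)/(p + 4)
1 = 1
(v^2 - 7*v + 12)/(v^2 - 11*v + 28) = (v - 3)/(v - 7)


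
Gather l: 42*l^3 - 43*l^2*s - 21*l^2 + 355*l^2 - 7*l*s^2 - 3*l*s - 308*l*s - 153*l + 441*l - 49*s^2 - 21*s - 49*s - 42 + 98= 42*l^3 + l^2*(334 - 43*s) + l*(-7*s^2 - 311*s + 288) - 49*s^2 - 70*s + 56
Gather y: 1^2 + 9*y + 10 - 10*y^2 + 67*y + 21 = -10*y^2 + 76*y + 32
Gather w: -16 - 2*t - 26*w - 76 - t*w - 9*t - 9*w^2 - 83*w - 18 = -11*t - 9*w^2 + w*(-t - 109) - 110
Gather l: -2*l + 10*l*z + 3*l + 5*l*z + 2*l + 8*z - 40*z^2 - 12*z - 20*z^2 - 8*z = l*(15*z + 3) - 60*z^2 - 12*z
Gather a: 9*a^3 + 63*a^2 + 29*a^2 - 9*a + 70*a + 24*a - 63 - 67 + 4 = 9*a^3 + 92*a^2 + 85*a - 126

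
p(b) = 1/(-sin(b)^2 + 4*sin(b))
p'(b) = (2*sin(b)*cos(b) - 4*cos(b))/(-sin(b)^2 + 4*sin(b))^2 = 2*(sin(b) - 2)*cos(b)/((sin(b) - 4)^2*sin(b)^2)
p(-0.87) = -0.27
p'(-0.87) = -0.27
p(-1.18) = -0.22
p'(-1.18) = -0.11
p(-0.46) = -0.51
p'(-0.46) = -1.13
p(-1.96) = -0.22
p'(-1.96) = 0.11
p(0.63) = 0.50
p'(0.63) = -0.56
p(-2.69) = -0.52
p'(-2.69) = 1.17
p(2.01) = 0.36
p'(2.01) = 0.12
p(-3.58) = 0.66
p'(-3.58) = 1.24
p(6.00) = -0.84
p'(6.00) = -3.06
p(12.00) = -0.41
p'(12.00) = -0.72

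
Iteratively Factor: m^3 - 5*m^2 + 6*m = (m - 3)*(m^2 - 2*m) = m*(m - 3)*(m - 2)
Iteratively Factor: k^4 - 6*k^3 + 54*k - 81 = (k - 3)*(k^3 - 3*k^2 - 9*k + 27) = (k - 3)*(k + 3)*(k^2 - 6*k + 9) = (k - 3)^2*(k + 3)*(k - 3)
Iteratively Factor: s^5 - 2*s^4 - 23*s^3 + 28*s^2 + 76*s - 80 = (s - 1)*(s^4 - s^3 - 24*s^2 + 4*s + 80) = (s - 1)*(s + 2)*(s^3 - 3*s^2 - 18*s + 40) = (s - 5)*(s - 1)*(s + 2)*(s^2 + 2*s - 8) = (s - 5)*(s - 1)*(s + 2)*(s + 4)*(s - 2)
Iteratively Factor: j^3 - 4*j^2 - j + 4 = (j - 1)*(j^2 - 3*j - 4) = (j - 4)*(j - 1)*(j + 1)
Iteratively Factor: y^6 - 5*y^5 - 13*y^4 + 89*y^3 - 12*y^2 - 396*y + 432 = (y - 3)*(y^5 - 2*y^4 - 19*y^3 + 32*y^2 + 84*y - 144) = (y - 3)*(y + 3)*(y^4 - 5*y^3 - 4*y^2 + 44*y - 48) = (y - 3)*(y - 2)*(y + 3)*(y^3 - 3*y^2 - 10*y + 24) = (y - 3)*(y - 2)*(y + 3)^2*(y^2 - 6*y + 8) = (y - 4)*(y - 3)*(y - 2)*(y + 3)^2*(y - 2)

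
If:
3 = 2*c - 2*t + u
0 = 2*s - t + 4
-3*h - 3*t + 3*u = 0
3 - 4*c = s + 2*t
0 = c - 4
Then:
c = 4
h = -47/5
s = -21/5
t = -22/5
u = -69/5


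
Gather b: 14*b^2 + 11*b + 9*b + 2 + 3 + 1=14*b^2 + 20*b + 6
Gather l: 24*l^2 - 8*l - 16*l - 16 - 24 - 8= 24*l^2 - 24*l - 48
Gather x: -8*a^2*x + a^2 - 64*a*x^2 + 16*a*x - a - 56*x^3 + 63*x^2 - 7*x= a^2 - a - 56*x^3 + x^2*(63 - 64*a) + x*(-8*a^2 + 16*a - 7)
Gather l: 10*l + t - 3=10*l + t - 3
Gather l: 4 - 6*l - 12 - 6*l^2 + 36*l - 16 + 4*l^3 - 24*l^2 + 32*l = 4*l^3 - 30*l^2 + 62*l - 24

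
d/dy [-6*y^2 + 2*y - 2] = 2 - 12*y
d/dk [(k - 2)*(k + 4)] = 2*k + 2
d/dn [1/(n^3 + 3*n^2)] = 3*(-n - 2)/(n^3*(n + 3)^2)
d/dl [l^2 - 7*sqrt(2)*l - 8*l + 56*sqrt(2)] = 2*l - 7*sqrt(2) - 8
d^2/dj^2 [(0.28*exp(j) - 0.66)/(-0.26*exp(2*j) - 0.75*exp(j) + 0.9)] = (-0.018928*exp(4*j) + 0.233064*exp(3*j) - 0.00702000000000014*exp(2*j) + 0.80001*exp(j) + 0.2187)*exp(j)/(0.017576*exp(6*j) + 0.1521*exp(5*j) + 0.25623*exp(4*j) - 0.631125*exp(3*j) - 0.88695*exp(2*j) + 1.8225*exp(j) - 0.729)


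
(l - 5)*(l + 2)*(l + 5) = l^3 + 2*l^2 - 25*l - 50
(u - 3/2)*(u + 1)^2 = u^3 + u^2/2 - 2*u - 3/2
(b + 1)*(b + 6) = b^2 + 7*b + 6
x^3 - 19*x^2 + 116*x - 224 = (x - 8)*(x - 7)*(x - 4)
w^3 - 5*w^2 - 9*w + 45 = (w - 5)*(w - 3)*(w + 3)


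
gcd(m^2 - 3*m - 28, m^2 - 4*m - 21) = m - 7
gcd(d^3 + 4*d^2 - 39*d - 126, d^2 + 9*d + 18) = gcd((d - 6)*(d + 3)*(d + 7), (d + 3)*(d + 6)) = d + 3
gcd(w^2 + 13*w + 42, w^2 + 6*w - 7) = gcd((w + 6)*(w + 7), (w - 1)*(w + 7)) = w + 7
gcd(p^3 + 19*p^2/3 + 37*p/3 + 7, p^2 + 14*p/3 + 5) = p + 3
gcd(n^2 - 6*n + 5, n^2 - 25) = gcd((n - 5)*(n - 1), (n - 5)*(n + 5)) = n - 5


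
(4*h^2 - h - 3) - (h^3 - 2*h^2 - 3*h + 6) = -h^3 + 6*h^2 + 2*h - 9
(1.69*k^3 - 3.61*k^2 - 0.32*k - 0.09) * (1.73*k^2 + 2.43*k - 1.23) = 2.9237*k^5 - 2.1386*k^4 - 11.4046*k^3 + 3.507*k^2 + 0.1749*k + 0.1107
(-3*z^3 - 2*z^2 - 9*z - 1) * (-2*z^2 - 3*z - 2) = 6*z^5 + 13*z^4 + 30*z^3 + 33*z^2 + 21*z + 2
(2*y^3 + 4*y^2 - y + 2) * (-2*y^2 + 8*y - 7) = -4*y^5 + 8*y^4 + 20*y^3 - 40*y^2 + 23*y - 14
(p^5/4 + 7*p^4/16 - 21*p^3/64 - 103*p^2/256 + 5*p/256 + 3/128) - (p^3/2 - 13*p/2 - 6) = p^5/4 + 7*p^4/16 - 53*p^3/64 - 103*p^2/256 + 1669*p/256 + 771/128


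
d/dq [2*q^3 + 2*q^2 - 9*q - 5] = 6*q^2 + 4*q - 9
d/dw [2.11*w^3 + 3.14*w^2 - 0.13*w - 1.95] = 6.33*w^2 + 6.28*w - 0.13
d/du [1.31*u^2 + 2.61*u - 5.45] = 2.62*u + 2.61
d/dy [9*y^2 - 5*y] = 18*y - 5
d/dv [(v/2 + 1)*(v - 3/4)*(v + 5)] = 3*v^2/2 + 25*v/4 + 19/8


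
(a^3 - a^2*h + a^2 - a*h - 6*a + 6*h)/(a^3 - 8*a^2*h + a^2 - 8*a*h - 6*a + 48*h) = (a - h)/(a - 8*h)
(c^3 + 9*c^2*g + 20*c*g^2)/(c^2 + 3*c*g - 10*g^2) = c*(c + 4*g)/(c - 2*g)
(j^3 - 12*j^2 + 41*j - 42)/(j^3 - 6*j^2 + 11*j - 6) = (j - 7)/(j - 1)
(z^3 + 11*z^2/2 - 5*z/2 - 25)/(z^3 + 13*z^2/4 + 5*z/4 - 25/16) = 8*(z^2 + 3*z - 10)/(8*z^2 + 6*z - 5)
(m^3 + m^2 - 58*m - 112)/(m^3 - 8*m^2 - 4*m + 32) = (m + 7)/(m - 2)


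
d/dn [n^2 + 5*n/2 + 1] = 2*n + 5/2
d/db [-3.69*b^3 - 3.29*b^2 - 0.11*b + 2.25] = -11.07*b^2 - 6.58*b - 0.11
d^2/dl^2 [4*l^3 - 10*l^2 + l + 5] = 24*l - 20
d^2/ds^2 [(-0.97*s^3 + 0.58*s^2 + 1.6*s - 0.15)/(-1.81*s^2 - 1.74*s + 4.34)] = (3.5527136788005e-15*s^5 + 8.88178419700125e-15*s^4 + 14.282804*s^3 - 68.338614*s^2 + 37.045812*s - 42.749516)/(5.929741*s^6 + 17.101242*s^5 - 26.214954*s^4 - 76.742352*s^3 + 62.857956*s^2 + 98.321832*s - 81.746504)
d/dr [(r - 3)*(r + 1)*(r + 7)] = 3*r^2 + 10*r - 17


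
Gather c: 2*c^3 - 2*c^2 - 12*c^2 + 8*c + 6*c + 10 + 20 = 2*c^3 - 14*c^2 + 14*c + 30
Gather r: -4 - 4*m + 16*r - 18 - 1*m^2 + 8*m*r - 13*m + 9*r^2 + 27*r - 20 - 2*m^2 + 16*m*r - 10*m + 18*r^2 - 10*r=-3*m^2 - 27*m + 27*r^2 + r*(24*m + 33) - 42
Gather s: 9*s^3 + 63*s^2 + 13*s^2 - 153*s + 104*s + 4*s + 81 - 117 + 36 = 9*s^3 + 76*s^2 - 45*s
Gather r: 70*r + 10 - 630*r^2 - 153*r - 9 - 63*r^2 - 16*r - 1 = -693*r^2 - 99*r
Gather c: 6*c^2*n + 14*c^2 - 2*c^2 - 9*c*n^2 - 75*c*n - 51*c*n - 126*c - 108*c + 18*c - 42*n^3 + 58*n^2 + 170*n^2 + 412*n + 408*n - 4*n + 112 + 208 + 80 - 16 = c^2*(6*n + 12) + c*(-9*n^2 - 126*n - 216) - 42*n^3 + 228*n^2 + 816*n + 384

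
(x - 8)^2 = x^2 - 16*x + 64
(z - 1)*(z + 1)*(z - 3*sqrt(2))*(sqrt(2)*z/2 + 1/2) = sqrt(2)*z^4/2 - 5*z^3/2 - 2*sqrt(2)*z^2 + 5*z/2 + 3*sqrt(2)/2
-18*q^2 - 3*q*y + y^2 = (-6*q + y)*(3*q + y)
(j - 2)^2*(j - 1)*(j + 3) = j^4 - 2*j^3 - 7*j^2 + 20*j - 12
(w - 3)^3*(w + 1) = w^4 - 8*w^3 + 18*w^2 - 27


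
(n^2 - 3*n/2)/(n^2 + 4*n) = (n - 3/2)/(n + 4)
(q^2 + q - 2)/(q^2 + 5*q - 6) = (q + 2)/(q + 6)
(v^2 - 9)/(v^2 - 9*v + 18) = (v + 3)/(v - 6)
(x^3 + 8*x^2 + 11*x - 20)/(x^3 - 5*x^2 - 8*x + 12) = (x^2 + 9*x + 20)/(x^2 - 4*x - 12)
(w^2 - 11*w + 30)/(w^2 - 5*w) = (w - 6)/w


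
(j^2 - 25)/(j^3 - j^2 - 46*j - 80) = (j - 5)/(j^2 - 6*j - 16)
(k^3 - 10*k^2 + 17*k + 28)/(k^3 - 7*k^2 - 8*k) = (k^2 - 11*k + 28)/(k*(k - 8))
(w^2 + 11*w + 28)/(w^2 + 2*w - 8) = (w + 7)/(w - 2)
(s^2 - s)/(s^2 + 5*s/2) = 2*(s - 1)/(2*s + 5)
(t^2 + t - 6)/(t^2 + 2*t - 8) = (t + 3)/(t + 4)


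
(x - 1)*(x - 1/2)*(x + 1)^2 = x^4 + x^3/2 - 3*x^2/2 - x/2 + 1/2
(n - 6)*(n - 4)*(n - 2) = n^3 - 12*n^2 + 44*n - 48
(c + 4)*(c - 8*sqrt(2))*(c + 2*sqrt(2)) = c^3 - 6*sqrt(2)*c^2 + 4*c^2 - 24*sqrt(2)*c - 32*c - 128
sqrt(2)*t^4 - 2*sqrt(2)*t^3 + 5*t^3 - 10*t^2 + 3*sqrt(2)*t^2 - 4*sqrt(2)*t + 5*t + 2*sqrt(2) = (t - 1)^2*(t + 2*sqrt(2))*(sqrt(2)*t + 1)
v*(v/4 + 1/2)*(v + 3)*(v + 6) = v^4/4 + 11*v^3/4 + 9*v^2 + 9*v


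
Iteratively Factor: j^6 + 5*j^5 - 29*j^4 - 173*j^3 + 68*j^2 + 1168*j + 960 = (j + 1)*(j^5 + 4*j^4 - 33*j^3 - 140*j^2 + 208*j + 960) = (j + 1)*(j + 4)*(j^4 - 33*j^2 - 8*j + 240) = (j + 1)*(j + 4)^2*(j^3 - 4*j^2 - 17*j + 60) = (j - 3)*(j + 1)*(j + 4)^2*(j^2 - j - 20) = (j - 5)*(j - 3)*(j + 1)*(j + 4)^2*(j + 4)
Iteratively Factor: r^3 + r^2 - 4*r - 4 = (r + 1)*(r^2 - 4) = (r + 1)*(r + 2)*(r - 2)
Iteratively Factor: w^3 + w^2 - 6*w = (w - 2)*(w^2 + 3*w) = (w - 2)*(w + 3)*(w)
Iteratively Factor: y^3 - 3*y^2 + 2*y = (y - 1)*(y^2 - 2*y) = (y - 2)*(y - 1)*(y)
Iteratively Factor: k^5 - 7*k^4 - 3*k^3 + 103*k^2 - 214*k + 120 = (k - 1)*(k^4 - 6*k^3 - 9*k^2 + 94*k - 120) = (k - 1)*(k + 4)*(k^3 - 10*k^2 + 31*k - 30) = (k - 3)*(k - 1)*(k + 4)*(k^2 - 7*k + 10) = (k - 3)*(k - 2)*(k - 1)*(k + 4)*(k - 5)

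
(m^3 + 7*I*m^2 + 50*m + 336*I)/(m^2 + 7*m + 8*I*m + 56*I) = (m^2 - I*m + 42)/(m + 7)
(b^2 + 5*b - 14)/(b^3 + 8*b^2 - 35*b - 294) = (b - 2)/(b^2 + b - 42)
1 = 1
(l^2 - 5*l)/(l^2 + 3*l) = (l - 5)/(l + 3)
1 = 1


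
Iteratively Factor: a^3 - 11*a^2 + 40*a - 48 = (a - 4)*(a^2 - 7*a + 12) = (a - 4)^2*(a - 3)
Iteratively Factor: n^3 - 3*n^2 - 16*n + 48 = (n + 4)*(n^2 - 7*n + 12) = (n - 3)*(n + 4)*(n - 4)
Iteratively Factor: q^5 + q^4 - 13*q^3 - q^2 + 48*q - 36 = (q - 1)*(q^4 + 2*q^3 - 11*q^2 - 12*q + 36) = (q - 1)*(q + 3)*(q^3 - q^2 - 8*q + 12) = (q - 2)*(q - 1)*(q + 3)*(q^2 + q - 6) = (q - 2)*(q - 1)*(q + 3)^2*(q - 2)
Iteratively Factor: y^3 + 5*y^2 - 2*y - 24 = (y - 2)*(y^2 + 7*y + 12) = (y - 2)*(y + 4)*(y + 3)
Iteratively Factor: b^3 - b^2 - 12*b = (b + 3)*(b^2 - 4*b) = b*(b + 3)*(b - 4)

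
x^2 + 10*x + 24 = (x + 4)*(x + 6)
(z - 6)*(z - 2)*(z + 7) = z^3 - z^2 - 44*z + 84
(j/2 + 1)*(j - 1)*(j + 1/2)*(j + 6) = j^4/2 + 15*j^3/4 + 15*j^2/4 - 5*j - 3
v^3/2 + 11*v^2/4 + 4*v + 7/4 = (v/2 + 1/2)*(v + 1)*(v + 7/2)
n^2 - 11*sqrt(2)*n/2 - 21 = (n - 7*sqrt(2))*(n + 3*sqrt(2)/2)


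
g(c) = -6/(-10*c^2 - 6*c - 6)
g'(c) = -6*(20*c + 6)/(-10*c^2 - 6*c - 6)^2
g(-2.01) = 0.17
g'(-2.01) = 0.17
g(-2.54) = 0.11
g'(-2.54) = 0.09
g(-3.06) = 0.07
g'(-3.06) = 0.05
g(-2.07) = 0.16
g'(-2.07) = 0.16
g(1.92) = 0.11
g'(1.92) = -0.09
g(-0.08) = 1.07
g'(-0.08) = -0.85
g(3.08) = 0.05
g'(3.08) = -0.03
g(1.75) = 0.13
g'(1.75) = -0.11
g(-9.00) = 0.01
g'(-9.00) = 0.00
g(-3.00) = 0.08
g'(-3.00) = 0.05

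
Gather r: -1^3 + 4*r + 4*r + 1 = 8*r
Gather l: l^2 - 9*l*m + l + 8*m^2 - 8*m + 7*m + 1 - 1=l^2 + l*(1 - 9*m) + 8*m^2 - m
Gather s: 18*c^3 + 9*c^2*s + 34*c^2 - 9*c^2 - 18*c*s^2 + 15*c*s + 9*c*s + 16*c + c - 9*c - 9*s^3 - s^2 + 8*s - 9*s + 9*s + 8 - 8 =18*c^3 + 25*c^2 + 8*c - 9*s^3 + s^2*(-18*c - 1) + s*(9*c^2 + 24*c + 8)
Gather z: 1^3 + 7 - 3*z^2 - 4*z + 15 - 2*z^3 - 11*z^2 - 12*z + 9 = -2*z^3 - 14*z^2 - 16*z + 32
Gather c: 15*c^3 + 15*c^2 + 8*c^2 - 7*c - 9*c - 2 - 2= 15*c^3 + 23*c^2 - 16*c - 4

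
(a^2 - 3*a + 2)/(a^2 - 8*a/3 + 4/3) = 3*(a - 1)/(3*a - 2)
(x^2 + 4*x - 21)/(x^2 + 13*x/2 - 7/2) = 2*(x - 3)/(2*x - 1)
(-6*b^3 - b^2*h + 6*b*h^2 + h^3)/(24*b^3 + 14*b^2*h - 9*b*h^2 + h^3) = (-6*b^2 + 5*b*h + h^2)/(24*b^2 - 10*b*h + h^2)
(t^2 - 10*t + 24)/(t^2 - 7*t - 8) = (-t^2 + 10*t - 24)/(-t^2 + 7*t + 8)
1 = 1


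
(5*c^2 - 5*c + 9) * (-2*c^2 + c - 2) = -10*c^4 + 15*c^3 - 33*c^2 + 19*c - 18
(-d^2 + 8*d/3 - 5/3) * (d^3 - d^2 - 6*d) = -d^5 + 11*d^4/3 + 5*d^3/3 - 43*d^2/3 + 10*d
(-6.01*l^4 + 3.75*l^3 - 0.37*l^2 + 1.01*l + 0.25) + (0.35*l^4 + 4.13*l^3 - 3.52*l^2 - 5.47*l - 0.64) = -5.66*l^4 + 7.88*l^3 - 3.89*l^2 - 4.46*l - 0.39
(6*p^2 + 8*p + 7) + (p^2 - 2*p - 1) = 7*p^2 + 6*p + 6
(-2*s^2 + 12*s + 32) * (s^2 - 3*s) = -2*s^4 + 18*s^3 - 4*s^2 - 96*s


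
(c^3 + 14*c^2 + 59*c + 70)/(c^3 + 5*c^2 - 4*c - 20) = (c + 7)/(c - 2)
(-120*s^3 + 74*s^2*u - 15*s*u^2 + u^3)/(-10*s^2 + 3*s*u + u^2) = (-120*s^3 + 74*s^2*u - 15*s*u^2 + u^3)/(-10*s^2 + 3*s*u + u^2)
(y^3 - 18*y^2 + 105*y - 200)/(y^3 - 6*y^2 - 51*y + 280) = (y - 5)/(y + 7)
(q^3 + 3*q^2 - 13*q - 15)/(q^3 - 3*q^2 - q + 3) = (q + 5)/(q - 1)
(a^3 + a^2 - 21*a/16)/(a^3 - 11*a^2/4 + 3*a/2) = (a + 7/4)/(a - 2)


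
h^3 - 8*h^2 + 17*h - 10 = (h - 5)*(h - 2)*(h - 1)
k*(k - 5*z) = k^2 - 5*k*z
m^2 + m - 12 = (m - 3)*(m + 4)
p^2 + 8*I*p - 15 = (p + 3*I)*(p + 5*I)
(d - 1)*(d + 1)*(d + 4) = d^3 + 4*d^2 - d - 4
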